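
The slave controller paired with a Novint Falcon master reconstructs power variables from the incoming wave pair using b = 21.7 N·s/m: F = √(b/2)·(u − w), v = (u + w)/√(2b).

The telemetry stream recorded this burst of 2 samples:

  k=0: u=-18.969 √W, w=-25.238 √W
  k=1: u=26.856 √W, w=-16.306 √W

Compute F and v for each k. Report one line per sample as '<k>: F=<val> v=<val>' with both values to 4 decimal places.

0: F=20.6497 v=-6.7104
1: F=142.1728 v=1.6014

k=0: u−w=6.2690, u+w=-44.2070; √(b/2)=3.2939, √(2b)=6.5879; F=3.2939×6.269=20.6497, v=-44.2070/6.5879=-6.7104
k=1: u−w=43.1620, u+w=10.5500; √(b/2)=3.2939, √(2b)=6.5879; F=3.2939×43.162=142.1728, v=10.5500/6.5879=1.6014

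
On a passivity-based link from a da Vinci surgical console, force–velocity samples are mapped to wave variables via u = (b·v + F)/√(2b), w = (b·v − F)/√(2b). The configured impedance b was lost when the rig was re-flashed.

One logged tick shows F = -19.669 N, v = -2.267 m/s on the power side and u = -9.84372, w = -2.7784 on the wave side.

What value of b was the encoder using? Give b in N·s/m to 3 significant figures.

b = 15.5 N·s/m

u + w = -12.6221;  u + w = √(2b)·v, so √(2b) = -12.6221/(-2.267) = 5.5678.
b = (√(2b))²/2 = 31.0000/2 = 15.5000.
(Check via u − w = 2F/√(2b): u − w = -7.0653, 2F/√(2b) = -7.0653.)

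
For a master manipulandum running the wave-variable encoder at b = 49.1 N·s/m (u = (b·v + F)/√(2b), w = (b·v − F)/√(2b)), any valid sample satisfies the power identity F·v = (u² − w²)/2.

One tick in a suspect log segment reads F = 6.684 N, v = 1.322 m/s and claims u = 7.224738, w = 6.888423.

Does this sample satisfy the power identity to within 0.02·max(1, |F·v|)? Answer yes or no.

no

F·v = 6.684×1.322 = 8.836248 W.
(u² − w²)/2 = (52.196839 − 47.450371)/2 = 2.373234 W.
|Δ| = 6.463014;  2% of max(1, |F·v|) = 0.176725.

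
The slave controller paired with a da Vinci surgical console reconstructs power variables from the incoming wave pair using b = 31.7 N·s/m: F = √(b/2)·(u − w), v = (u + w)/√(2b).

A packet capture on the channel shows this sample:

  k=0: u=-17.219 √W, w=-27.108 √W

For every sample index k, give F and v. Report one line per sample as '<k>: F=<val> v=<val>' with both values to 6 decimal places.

0: F=39.370145 v=-5.567032

k=0: u−w=9.889000, u+w=-44.327000; √(b/2)=3.981206, √(2b)=7.962412; F=3.981206×9.889=39.370145, v=-44.327000/7.962412=-5.567032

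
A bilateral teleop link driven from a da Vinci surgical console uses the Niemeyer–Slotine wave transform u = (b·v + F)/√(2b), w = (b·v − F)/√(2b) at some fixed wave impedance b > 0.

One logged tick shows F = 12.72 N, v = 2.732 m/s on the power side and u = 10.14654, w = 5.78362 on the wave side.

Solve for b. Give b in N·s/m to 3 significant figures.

u + w = 15.93016;  u + w = √(2b)·v, so √(2b) = 15.93016/2.732 = 5.83095.
b = (√(2b))²/2 = 34.00000/2 = 17.00000.
(Check via u − w = 2F/√(2b): u − w = 4.36292, 2F/√(2b) = 4.36292.)

b = 17 N·s/m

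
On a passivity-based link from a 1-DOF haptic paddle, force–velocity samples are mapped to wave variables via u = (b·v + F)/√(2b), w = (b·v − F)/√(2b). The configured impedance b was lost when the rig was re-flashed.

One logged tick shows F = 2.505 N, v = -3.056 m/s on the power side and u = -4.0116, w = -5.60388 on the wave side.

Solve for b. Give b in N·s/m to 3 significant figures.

b = 4.95 N·s/m

u + w = -9.6155;  u + w = √(2b)·v, so √(2b) = -9.6155/(-3.056) = 3.1464.
b = (√(2b))²/2 = 9.9000/2 = 4.9500.
(Check via u − w = 2F/√(2b): u − w = 1.5923, 2F/√(2b) = 1.5923.)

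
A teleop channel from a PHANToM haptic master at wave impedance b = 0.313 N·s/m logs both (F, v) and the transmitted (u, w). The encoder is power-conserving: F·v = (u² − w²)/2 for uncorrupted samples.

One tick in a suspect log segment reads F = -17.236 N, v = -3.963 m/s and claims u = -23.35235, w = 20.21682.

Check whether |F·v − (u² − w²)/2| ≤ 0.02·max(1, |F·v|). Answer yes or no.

yes

F·v = (-17.236)×(-3.963) = 68.3063 W.
(u² − w²)/2 = (545.3323 − 408.7198)/2 = 68.3062 W.
|Δ| = 0.0000;  2% of max(1, |F·v|) = 1.3661.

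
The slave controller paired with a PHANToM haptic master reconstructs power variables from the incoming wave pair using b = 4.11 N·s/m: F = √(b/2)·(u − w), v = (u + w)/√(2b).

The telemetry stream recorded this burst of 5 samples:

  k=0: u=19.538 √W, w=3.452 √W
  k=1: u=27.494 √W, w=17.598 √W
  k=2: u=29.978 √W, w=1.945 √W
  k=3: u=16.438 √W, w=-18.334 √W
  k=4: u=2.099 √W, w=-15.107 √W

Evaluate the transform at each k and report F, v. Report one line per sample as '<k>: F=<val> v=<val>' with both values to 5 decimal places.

k=0: u−w=16.08600, u+w=22.99000; √(b/2)=1.43353, √(2b)=2.86705; F=1.43353×16.086=23.05972, v=22.99000/2.86705=8.01868
k=1: u−w=9.89600, u+w=45.09200; √(b/2)=1.43353, √(2b)=2.86705; F=1.43353×9.896=14.18618, v=45.09200/2.86705=15.72764
k=2: u−w=28.03300, u+w=31.92300; √(b/2)=1.43353, √(2b)=2.86705; F=1.43353×28.033=40.18607, v=31.92300/2.86705=11.13442
k=3: u−w=34.77200, u+w=-1.89600; √(b/2)=1.43353, √(2b)=2.86705; F=1.43353×34.772=49.84660, v=-1.89600/2.86705=-0.66131
k=4: u−w=17.20600, u+w=-13.00800; √(b/2)=1.43353, √(2b)=2.86705; F=1.43353×17.206=24.66527, v=-13.00800/2.86705=-4.53706

0: F=23.05972 v=8.01868
1: F=14.18618 v=15.72764
2: F=40.18607 v=11.13442
3: F=49.84660 v=-0.66131
4: F=24.66527 v=-4.53706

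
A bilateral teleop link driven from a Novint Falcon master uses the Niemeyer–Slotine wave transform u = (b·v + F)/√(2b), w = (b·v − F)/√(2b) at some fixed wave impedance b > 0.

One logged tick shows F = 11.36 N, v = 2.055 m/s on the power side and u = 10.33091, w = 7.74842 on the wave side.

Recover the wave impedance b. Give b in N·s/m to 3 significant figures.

u + w = 18.0793;  u + w = √(2b)·v, so √(2b) = 18.0793/2.055 = 8.7977.
b = (√(2b))²/2 = 77.4000/2 = 38.7000.
(Check via u − w = 2F/√(2b): u − w = 2.5825, 2F/√(2b) = 2.5825.)

b = 38.7 N·s/m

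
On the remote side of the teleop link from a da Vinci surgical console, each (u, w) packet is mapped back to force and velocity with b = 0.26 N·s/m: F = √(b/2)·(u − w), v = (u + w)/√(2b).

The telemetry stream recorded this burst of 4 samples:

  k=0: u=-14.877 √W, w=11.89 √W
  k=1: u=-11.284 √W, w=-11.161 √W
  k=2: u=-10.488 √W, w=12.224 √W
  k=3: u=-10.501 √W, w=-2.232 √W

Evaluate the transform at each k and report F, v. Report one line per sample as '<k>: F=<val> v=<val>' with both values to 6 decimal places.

k=0: u−w=-26.767000, u+w=-2.987000; √(b/2)=0.360555, √(2b)=0.721110; F=0.360555×(-26.767)=-9.650979, v=-2.987000/0.721110=-4.142224
k=1: u−w=-0.123000, u+w=-22.445000; √(b/2)=0.360555, √(2b)=0.721110; F=0.360555×(-0.123)=-0.044348, v=-22.445000/0.721110=-31.125615
k=2: u−w=-22.712000, u+w=1.736000; √(b/2)=0.360555, √(2b)=0.721110; F=0.360555×(-22.712)=-8.188928, v=1.736000/0.721110=2.407399
k=3: u−w=-8.269000, u+w=-12.733000; √(b/2)=0.360555, √(2b)=0.721110; F=0.360555×(-8.269)=-2.981430, v=-12.733000/0.721110=-17.657494

0: F=-9.650979 v=-4.142224
1: F=-0.044348 v=-31.125615
2: F=-8.188928 v=2.407399
3: F=-2.981430 v=-17.657494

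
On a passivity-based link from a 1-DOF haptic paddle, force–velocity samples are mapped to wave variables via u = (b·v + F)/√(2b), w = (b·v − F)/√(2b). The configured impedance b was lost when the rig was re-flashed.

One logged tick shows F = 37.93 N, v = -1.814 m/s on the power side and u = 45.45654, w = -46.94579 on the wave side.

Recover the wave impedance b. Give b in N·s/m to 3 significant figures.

b = 0.337 N·s/m

u + w = -1.4893;  u + w = √(2b)·v, so √(2b) = -1.4893/(-1.814) = 0.8210.
b = (√(2b))²/2 = 0.6740/2 = 0.3370.
(Check via u − w = 2F/√(2b): u − w = 92.4023, 2F/√(2b) = 92.4022.)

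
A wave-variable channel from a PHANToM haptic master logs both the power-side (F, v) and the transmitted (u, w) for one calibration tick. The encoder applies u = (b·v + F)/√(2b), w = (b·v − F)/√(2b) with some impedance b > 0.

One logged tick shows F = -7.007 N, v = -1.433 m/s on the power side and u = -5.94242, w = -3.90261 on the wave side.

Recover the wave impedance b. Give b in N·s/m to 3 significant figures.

b = 23.6 N·s/m

u + w = -9.8450;  u + w = √(2b)·v, so √(2b) = -9.8450/(-1.433) = 6.8702.
b = (√(2b))²/2 = 47.2000/2 = 23.6000.
(Check via u − w = 2F/√(2b): u − w = -2.0398, 2F/√(2b) = -2.0398.)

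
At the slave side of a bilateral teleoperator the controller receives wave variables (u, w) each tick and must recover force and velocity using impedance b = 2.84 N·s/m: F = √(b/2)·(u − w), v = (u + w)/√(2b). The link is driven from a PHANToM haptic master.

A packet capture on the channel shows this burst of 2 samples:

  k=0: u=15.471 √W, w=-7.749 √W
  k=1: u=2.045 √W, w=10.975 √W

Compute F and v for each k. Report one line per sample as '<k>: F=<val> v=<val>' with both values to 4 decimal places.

0: F=27.6698 v=3.2401
1: F=-10.6413 v=5.4631

k=0: u−w=23.2200, u+w=7.7220; √(b/2)=1.1916, √(2b)=2.3833; F=1.1916×23.22=27.6698, v=7.7220/2.3833=3.2401
k=1: u−w=-8.9300, u+w=13.0200; √(b/2)=1.1916, √(2b)=2.3833; F=1.1916×(-8.93)=-10.6413, v=13.0200/2.3833=5.4631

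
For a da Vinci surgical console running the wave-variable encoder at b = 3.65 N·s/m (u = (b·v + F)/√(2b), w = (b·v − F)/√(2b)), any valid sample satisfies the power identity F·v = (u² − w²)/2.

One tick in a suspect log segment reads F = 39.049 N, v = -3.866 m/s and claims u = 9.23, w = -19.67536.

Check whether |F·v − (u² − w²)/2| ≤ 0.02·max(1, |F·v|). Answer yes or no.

F·v = 39.049×(-3.866) = -150.9634 W.
(u² − w²)/2 = (85.1929 − 387.1198)/2 = -150.9634 W.
|Δ| = 0.0000;  2% of max(1, |F·v|) = 3.0193.

yes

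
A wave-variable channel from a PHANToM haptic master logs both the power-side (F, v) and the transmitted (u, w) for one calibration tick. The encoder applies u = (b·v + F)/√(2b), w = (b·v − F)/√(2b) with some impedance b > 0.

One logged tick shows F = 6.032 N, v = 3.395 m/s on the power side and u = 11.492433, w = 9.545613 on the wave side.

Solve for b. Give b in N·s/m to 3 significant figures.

u + w = 21.038046;  u + w = √(2b)·v, so √(2b) = 21.038046/3.395 = 6.196773.
b = (√(2b))²/2 = 38.400002/2 = 19.200001.
(Check via u − w = 2F/√(2b): u − w = 1.946820, 2F/√(2b) = 1.946820.)

b = 19.2 N·s/m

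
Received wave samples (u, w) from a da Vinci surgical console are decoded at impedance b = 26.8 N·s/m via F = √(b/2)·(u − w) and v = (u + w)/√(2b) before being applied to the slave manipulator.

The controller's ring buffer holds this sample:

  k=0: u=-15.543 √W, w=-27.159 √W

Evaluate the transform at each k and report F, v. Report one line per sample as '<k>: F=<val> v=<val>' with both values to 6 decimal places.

k=0: u−w=11.616000, u+w=-42.702000; √(b/2)=3.660601, √(2b)=7.321202; F=3.660601×11.616=42.521542, v=-42.702000/7.321202=-5.832649

0: F=42.521542 v=-5.832649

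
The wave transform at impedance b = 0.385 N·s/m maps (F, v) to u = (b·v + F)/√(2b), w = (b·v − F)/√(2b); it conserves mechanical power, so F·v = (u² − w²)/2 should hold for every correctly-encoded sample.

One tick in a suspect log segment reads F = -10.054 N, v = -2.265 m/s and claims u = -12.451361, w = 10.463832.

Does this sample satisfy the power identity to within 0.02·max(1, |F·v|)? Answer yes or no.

yes

F·v = (-10.054)×(-2.265) = 22.772310 W.
(u² − w²)/2 = (155.036391 − 109.491780)/2 = 22.772305 W.
|Δ| = 0.000005;  2% of max(1, |F·v|) = 0.455446.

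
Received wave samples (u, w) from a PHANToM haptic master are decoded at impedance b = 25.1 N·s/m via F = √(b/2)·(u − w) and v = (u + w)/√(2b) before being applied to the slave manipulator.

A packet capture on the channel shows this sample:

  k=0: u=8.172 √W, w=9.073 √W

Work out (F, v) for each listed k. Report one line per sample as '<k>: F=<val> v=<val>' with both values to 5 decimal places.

k=0: u−w=-0.90100, u+w=17.24500; √(b/2)=3.54260, √(2b)=7.08520; F=3.54260×(-0.901)=-3.19188, v=17.24500/7.08520=2.43395

0: F=-3.19188 v=2.43395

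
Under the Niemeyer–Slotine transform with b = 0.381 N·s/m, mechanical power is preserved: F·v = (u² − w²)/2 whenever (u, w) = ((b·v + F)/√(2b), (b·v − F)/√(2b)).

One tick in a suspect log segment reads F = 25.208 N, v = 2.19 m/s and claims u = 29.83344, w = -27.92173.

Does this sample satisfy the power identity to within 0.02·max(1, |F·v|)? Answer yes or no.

yes

F·v = 25.208×2.19 = 55.20552 W.
(u² − w²)/2 = (890.03414 − 779.62301)/2 = 55.20557 W.
|Δ| = 0.00005;  2% of max(1, |F·v|) = 1.10411.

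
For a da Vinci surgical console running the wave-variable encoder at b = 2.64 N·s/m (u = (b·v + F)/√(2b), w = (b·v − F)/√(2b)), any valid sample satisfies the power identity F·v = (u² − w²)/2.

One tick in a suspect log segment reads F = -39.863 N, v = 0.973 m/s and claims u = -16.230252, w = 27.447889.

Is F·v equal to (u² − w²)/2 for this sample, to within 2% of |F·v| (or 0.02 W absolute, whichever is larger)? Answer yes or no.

no

F·v = (-39.863)×0.973 = -38.786699 W.
(u² − w²)/2 = (263.421080 − 753.386611)/2 = -244.982765 W.
|Δ| = 206.196066;  2% of max(1, |F·v|) = 0.775734.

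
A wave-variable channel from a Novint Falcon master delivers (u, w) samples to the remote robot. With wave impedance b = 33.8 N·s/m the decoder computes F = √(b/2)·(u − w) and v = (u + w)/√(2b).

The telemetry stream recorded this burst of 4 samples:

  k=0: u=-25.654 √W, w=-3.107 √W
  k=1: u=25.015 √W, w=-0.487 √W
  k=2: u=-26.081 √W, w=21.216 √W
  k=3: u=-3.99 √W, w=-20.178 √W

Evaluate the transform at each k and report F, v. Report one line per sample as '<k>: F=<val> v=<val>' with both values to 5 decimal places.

0: F=-92.68984 v=-3.49809
1: F=104.83773 v=2.98324
2: F=-194.43612 v=-0.59171
3: F=66.54824 v=-2.93946

k=0: u−w=-22.54700, u+w=-28.76100; √(b/2)=4.11096, √(2b)=8.22192; F=4.11096×(-22.547)=-92.68984, v=-28.76100/8.22192=-3.49809
k=1: u−w=25.50200, u+w=24.52800; √(b/2)=4.11096, √(2b)=8.22192; F=4.11096×25.502=104.83773, v=24.52800/8.22192=2.98324
k=2: u−w=-47.29700, u+w=-4.86500; √(b/2)=4.11096, √(2b)=8.22192; F=4.11096×(-47.297)=-194.43612, v=-4.86500/8.22192=-0.59171
k=3: u−w=16.18800, u+w=-24.16800; √(b/2)=4.11096, √(2b)=8.22192; F=4.11096×16.188=66.54824, v=-24.16800/8.22192=-2.93946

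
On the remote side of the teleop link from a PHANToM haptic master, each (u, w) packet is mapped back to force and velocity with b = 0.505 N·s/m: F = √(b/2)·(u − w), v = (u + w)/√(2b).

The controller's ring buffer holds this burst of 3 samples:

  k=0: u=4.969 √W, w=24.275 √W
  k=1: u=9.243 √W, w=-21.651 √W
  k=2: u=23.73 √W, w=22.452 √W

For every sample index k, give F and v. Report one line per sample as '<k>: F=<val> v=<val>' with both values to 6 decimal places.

0: F=-9.701145 v=29.098868
1: F=15.524043 v=-12.346421
2: F=0.642187 v=45.952808

k=0: u−w=-19.306000, u+w=29.244000; √(b/2)=0.502494, √(2b)=1.004988; F=0.502494×(-19.306)=-9.701145, v=29.244000/1.004988=29.098868
k=1: u−w=30.894000, u+w=-12.408000; √(b/2)=0.502494, √(2b)=1.004988; F=0.502494×30.894=15.524043, v=-12.408000/1.004988=-12.346421
k=2: u−w=1.278000, u+w=46.182000; √(b/2)=0.502494, √(2b)=1.004988; F=0.502494×1.278=0.642187, v=46.182000/1.004988=45.952808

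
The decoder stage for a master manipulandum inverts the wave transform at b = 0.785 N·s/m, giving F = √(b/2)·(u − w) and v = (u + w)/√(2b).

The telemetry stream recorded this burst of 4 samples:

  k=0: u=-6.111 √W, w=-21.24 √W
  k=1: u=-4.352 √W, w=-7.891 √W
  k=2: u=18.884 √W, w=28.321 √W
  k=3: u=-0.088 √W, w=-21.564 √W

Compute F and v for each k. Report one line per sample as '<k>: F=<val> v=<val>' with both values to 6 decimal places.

k=0: u−w=15.129000, u+w=-27.351000; √(b/2)=0.626498, √(2b)=1.252996; F=0.626498×15.129=9.478291, v=-27.351000/1.252996=-21.828474
k=1: u−w=3.539000, u+w=-12.243000; √(b/2)=0.626498, √(2b)=1.252996; F=0.626498×3.539=2.217177, v=-12.243000/1.252996=-9.770978
k=2: u−w=-9.437000, u+w=47.205000; √(b/2)=0.626498, √(2b)=1.252996; F=0.626498×(-9.437)=-5.912264, v=47.205000/1.252996=37.673691
k=3: u−w=21.476000, u+w=-21.652000; √(b/2)=0.626498, √(2b)=1.252996; F=0.626498×21.476=13.454675, v=-21.652000/1.252996=-17.280177

0: F=9.478291 v=-21.828474
1: F=2.217177 v=-9.770978
2: F=-5.912264 v=37.673691
3: F=13.454675 v=-17.280177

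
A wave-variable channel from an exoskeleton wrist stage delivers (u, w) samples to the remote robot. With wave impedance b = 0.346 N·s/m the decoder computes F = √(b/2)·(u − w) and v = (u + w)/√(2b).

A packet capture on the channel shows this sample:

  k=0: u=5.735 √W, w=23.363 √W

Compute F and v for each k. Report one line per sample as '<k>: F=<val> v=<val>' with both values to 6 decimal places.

0: F=-7.332061 v=34.979218

k=0: u−w=-17.628000, u+w=29.098000; √(b/2)=0.415933, √(2b)=0.831865; F=0.415933×(-17.628)=-7.332061, v=29.098000/0.831865=34.979218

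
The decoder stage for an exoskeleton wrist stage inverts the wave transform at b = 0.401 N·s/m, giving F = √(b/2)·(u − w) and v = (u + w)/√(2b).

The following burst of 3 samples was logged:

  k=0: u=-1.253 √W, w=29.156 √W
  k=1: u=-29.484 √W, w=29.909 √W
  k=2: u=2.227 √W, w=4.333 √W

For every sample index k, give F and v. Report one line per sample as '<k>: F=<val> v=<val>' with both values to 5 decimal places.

k=0: u−w=-30.40900, u+w=27.90300; √(b/2)=0.44777, √(2b)=0.89554; F=0.44777×(-30.409)=-13.61631, v=27.90300/0.89554=31.15758
k=1: u−w=-59.39300, u+w=0.42500; √(b/2)=0.44777, √(2b)=0.89554; F=0.44777×(-59.393)=-26.59454, v=0.42500/0.89554=0.47457
k=2: u−w=-2.10600, u+w=6.56000; √(b/2)=0.44777, √(2b)=0.89554; F=0.44777×(-2.106)=-0.94301, v=6.56000/0.89554=7.32515

0: F=-13.61631 v=31.15758
1: F=-26.59454 v=0.47457
2: F=-0.94301 v=7.32515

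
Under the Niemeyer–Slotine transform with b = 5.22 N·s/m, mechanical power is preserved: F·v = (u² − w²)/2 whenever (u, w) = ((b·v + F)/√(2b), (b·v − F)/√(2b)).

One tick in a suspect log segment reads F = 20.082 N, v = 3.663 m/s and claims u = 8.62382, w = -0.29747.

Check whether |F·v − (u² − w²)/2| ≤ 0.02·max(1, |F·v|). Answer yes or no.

F·v = 20.082×3.663 = 73.56037 W.
(u² − w²)/2 = (74.37027 − 0.08849)/2 = 37.14089 W.
|Δ| = 36.41947;  2% of max(1, |F·v|) = 1.47121.

no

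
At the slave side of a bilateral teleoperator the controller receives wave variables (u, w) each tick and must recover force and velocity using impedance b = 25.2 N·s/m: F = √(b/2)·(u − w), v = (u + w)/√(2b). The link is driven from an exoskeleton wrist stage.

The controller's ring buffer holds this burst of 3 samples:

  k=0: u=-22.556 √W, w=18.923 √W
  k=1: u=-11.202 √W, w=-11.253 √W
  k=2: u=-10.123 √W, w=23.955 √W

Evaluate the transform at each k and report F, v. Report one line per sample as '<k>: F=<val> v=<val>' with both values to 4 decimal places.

k=0: u−w=-41.4790, u+w=-3.6330; √(b/2)=3.5496, √(2b)=7.0993; F=3.5496×(-41.479)=-147.2358, v=-3.6330/7.0993=-0.5117
k=1: u−w=0.0510, u+w=-22.4550; √(b/2)=3.5496, √(2b)=7.0993; F=3.5496×0.051=0.1810, v=-22.4550/7.0993=-3.1630
k=2: u−w=-34.0780, u+w=13.8320; √(b/2)=3.5496, √(2b)=7.0993; F=3.5496×(-34.078)=-120.9649, v=13.8320/7.0993=1.9484

0: F=-147.2358 v=-0.5117
1: F=0.1810 v=-3.1630
2: F=-120.9649 v=1.9484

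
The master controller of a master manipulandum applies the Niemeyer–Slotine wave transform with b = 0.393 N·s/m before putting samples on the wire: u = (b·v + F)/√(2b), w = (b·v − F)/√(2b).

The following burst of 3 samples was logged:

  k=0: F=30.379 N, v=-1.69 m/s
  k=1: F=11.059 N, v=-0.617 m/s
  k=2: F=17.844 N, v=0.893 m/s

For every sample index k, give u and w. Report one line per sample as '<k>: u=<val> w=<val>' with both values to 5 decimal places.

0: u=33.51676 w=-35.01505
1: u=12.20046 w=-12.74747
2: u=20.52294 w=-19.73124

k=0: b·v=0.393×(-1.69)=-0.66417; √(2b)=0.88657; u=(-0.66417+30.379)/0.88657=33.51676, w=(-0.66417−30.379)/0.88657=-35.01505
k=1: b·v=0.393×(-0.617)=-0.24248; √(2b)=0.88657; u=(-0.24248+11.059)/0.88657=12.20046, w=(-0.24248−11.059)/0.88657=-12.74747
k=2: b·v=0.393×0.893=0.35095; √(2b)=0.88657; u=(0.35095+17.844)/0.88657=20.52294, w=(0.35095−17.844)/0.88657=-19.73124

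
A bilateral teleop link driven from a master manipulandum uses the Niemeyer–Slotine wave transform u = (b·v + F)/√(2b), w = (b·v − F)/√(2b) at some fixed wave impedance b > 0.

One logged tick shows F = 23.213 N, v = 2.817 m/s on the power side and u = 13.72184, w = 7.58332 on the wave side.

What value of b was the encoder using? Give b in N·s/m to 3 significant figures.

b = 28.6 N·s/m

u + w = 21.3052;  u + w = √(2b)·v, so √(2b) = 21.3052/2.817 = 7.5631.
b = (√(2b))²/2 = 57.2000/2 = 28.6000.
(Check via u − w = 2F/√(2b): u − w = 6.1385, 2F/√(2b) = 6.1385.)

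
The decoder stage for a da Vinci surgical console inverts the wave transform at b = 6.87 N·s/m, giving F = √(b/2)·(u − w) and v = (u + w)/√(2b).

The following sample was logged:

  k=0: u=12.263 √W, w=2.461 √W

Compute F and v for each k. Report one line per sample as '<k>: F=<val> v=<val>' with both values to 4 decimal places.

0: F=18.1668 v=3.9722

k=0: u−w=9.8020, u+w=14.7240; √(b/2)=1.8534, √(2b)=3.7068; F=1.8534×9.802=18.1668, v=14.7240/3.7068=3.9722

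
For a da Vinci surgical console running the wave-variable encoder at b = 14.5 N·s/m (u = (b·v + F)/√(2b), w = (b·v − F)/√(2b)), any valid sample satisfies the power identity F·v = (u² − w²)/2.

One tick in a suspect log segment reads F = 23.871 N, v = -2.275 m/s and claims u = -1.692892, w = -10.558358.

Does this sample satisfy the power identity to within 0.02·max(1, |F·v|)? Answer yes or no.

yes

F·v = 23.871×(-2.275) = -54.306525 W.
(u² − w²)/2 = (2.865883 − 111.478924)/2 = -54.306520 W.
|Δ| = 0.000005;  2% of max(1, |F·v|) = 1.086130.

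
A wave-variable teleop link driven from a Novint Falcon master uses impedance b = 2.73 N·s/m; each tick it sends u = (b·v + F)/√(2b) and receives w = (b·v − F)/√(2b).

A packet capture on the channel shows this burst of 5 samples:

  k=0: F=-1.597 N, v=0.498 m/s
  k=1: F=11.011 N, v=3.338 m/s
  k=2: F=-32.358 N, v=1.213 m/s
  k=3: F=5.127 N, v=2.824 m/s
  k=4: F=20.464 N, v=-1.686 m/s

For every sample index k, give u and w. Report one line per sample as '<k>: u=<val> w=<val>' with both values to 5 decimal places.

k=0: b·v=2.73×0.498=1.35954; √(2b)=2.33666; u=(1.35954+(-1.597))/2.33666=-0.10162, w=(1.35954−(-1.597))/2.33666=1.26528
k=1: b·v=2.73×3.338=9.11274; √(2b)=2.33666; u=(9.11274+11.011)/2.33666=8.61217, w=(9.11274−11.011)/2.33666=-0.81238
k=2: b·v=2.73×1.213=3.31149; √(2b)=2.33666; u=(3.31149+(-32.358))/2.33666=-12.43076, w=(3.31149−(-32.358))/2.33666=15.26513
k=3: b·v=2.73×2.824=7.70952; √(2b)=2.33666; u=(7.70952+5.127)/2.33666=5.49352, w=(7.70952−5.127)/2.33666=1.10522
k=4: b·v=2.73×(-1.686)=-4.60278; √(2b)=2.33666; u=(-4.60278+20.464)/2.33666=6.78798, w=(-4.60278−20.464)/2.33666=-10.72759

0: u=-0.10162 w=1.26528
1: u=8.61217 w=-0.81238
2: u=-12.43076 w=15.26513
3: u=5.49352 w=1.10522
4: u=6.78798 w=-10.72759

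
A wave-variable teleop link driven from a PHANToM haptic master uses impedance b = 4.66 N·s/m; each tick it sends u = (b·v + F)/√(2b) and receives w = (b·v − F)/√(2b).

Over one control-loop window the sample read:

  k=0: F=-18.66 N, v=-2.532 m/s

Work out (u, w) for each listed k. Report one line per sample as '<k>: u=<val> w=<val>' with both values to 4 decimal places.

k=0: b·v=4.66×(-2.532)=-11.7991; √(2b)=3.0529; u=(-11.7991+(-18.66))/3.0529=-9.9772, w=(-11.7991−(-18.66))/3.0529=2.2474

0: u=-9.9772 w=2.2474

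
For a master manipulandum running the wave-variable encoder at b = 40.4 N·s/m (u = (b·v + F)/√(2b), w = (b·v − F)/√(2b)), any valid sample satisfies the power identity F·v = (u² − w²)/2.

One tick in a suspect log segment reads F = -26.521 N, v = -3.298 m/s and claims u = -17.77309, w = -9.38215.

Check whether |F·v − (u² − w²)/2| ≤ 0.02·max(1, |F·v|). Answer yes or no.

no

F·v = (-26.521)×(-3.298) = 87.4663 W.
(u² − w²)/2 = (315.8827 − 88.0247)/2 = 113.9290 W.
|Δ| = 26.4627;  2% of max(1, |F·v|) = 1.7493.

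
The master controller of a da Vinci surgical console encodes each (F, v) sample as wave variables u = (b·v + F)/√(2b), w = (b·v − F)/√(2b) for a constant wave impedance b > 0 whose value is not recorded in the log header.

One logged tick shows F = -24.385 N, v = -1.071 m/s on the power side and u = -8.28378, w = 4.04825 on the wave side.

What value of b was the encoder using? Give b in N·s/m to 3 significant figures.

u + w = -4.23553;  u + w = √(2b)·v, so √(2b) = -4.23553/(-1.071) = 3.95474.
b = (√(2b))²/2 = 15.63999/2 = 7.82000.
(Check via u − w = 2F/√(2b): u − w = -12.33203, 2F/√(2b) = -12.33203.)

b = 7.82 N·s/m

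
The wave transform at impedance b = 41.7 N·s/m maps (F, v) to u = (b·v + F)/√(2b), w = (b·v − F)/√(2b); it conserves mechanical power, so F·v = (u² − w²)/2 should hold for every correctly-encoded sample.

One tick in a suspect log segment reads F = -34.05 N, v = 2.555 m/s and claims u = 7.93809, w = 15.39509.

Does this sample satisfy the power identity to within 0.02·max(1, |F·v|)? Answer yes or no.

F·v = (-34.05)×2.555 = -86.9977 W.
(u² − w²)/2 = (63.0133 − 237.0088)/2 = -86.9978 W.
|Δ| = 0.0000;  2% of max(1, |F·v|) = 1.7400.

yes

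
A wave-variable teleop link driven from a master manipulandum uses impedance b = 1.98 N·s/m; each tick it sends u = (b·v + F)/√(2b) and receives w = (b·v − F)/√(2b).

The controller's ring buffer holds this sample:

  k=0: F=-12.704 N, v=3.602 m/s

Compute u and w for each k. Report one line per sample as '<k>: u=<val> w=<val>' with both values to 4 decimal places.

0: u=-2.8001 w=9.9679

k=0: b·v=1.98×3.602=7.1320; √(2b)=1.9900; u=(7.1320+(-12.704))/1.9900=-2.8001, w=(7.1320−(-12.704))/1.9900=9.9679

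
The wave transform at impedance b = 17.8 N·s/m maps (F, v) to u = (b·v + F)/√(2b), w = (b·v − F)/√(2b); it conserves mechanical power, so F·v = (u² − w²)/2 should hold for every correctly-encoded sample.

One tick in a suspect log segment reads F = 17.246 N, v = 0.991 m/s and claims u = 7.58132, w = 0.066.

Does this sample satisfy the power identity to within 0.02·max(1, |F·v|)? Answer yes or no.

no

F·v = 17.246×0.991 = 17.09079 W.
(u² − w²)/2 = (57.47641 − 0.00436)/2 = 28.73603 W.
|Δ| = 11.64524;  2% of max(1, |F·v|) = 0.34182.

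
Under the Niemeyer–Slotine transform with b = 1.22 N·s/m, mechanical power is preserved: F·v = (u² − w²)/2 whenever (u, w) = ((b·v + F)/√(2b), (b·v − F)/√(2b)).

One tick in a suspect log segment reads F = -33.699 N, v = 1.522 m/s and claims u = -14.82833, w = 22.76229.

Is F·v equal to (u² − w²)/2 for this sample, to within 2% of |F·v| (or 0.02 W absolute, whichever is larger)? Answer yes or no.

no

F·v = (-33.699)×1.522 = -51.28988 W.
(u² − w²)/2 = (219.87937 − 518.12185)/2 = -149.12124 W.
|Δ| = 97.83136;  2% of max(1, |F·v|) = 1.02580.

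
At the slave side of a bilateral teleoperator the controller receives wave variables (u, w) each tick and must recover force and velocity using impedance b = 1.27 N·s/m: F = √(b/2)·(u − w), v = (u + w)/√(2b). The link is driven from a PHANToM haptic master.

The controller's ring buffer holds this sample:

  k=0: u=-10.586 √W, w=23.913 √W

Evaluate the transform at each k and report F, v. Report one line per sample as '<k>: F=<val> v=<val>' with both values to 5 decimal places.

0: F=-27.49118 v=8.36210

k=0: u−w=-34.49900, u+w=13.32700; √(b/2)=0.79687, √(2b)=1.59374; F=0.79687×(-34.499)=-27.49118, v=13.32700/1.59374=8.36210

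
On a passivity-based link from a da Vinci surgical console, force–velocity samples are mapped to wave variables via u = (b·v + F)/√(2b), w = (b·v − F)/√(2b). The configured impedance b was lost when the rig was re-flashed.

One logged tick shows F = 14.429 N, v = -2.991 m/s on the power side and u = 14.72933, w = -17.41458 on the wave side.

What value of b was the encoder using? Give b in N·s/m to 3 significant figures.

u + w = -2.68525;  u + w = √(2b)·v, so √(2b) = -2.68525/(-2.991) = 0.89778.
b = (√(2b))²/2 = 0.80600/2 = 0.40300.
(Check via u − w = 2F/√(2b): u − w = 32.14391, 2F/√(2b) = 32.14385.)

b = 0.403 N·s/m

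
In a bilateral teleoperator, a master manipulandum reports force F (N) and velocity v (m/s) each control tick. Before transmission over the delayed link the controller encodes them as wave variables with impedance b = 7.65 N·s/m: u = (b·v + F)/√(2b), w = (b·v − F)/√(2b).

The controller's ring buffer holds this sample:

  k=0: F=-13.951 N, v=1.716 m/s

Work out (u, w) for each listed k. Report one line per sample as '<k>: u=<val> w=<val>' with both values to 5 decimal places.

k=0: b·v=7.65×1.716=13.12740; √(2b)=3.91152; u=(13.12740+(-13.951))/3.91152=-0.21056, w=(13.12740−(-13.951))/3.91152=6.92273

0: u=-0.21056 w=6.92273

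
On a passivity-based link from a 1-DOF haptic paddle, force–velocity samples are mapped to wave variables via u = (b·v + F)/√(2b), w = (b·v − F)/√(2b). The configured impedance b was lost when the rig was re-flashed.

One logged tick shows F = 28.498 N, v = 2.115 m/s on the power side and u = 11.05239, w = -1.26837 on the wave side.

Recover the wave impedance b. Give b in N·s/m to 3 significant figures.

b = 10.7 N·s/m

u + w = 9.7840;  u + w = √(2b)·v, so √(2b) = 9.7840/2.115 = 4.6260.
b = (√(2b))²/2 = 21.4000/2 = 10.7000.
(Check via u − w = 2F/√(2b): u − w = 12.3208, 2F/√(2b) = 12.3208.)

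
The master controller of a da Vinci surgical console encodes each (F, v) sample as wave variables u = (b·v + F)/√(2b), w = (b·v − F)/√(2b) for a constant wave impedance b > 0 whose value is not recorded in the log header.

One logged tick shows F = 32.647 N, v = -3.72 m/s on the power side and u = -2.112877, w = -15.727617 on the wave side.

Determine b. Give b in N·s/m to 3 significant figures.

u + w = -17.840494;  u + w = √(2b)·v, so √(2b) = -17.840494/(-3.72) = 4.795832.
b = (√(2b))²/2 = 23.000002/2 = 11.500001.
(Check via u − w = 2F/√(2b): u − w = 13.614740, 2F/√(2b) = 13.614740.)

b = 11.5 N·s/m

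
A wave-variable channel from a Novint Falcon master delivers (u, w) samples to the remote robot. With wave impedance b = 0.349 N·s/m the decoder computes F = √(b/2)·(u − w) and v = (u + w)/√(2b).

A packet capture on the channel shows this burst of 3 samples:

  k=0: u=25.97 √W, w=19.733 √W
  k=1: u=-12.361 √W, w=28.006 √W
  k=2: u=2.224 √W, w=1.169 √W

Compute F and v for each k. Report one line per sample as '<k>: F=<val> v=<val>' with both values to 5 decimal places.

0: F=2.60539 v=54.70374
1: F=-16.86259 v=18.72612
2: F=0.44071 v=4.06122

k=0: u−w=6.23700, u+w=45.70300; √(b/2)=0.41773, √(2b)=0.83546; F=0.41773×6.237=2.60539, v=45.70300/0.83546=54.70374
k=1: u−w=-40.36700, u+w=15.64500; √(b/2)=0.41773, √(2b)=0.83546; F=0.41773×(-40.367)=-16.86259, v=15.64500/0.83546=18.72612
k=2: u−w=1.05500, u+w=3.39300; √(b/2)=0.41773, √(2b)=0.83546; F=0.41773×1.055=0.44071, v=3.39300/0.83546=4.06122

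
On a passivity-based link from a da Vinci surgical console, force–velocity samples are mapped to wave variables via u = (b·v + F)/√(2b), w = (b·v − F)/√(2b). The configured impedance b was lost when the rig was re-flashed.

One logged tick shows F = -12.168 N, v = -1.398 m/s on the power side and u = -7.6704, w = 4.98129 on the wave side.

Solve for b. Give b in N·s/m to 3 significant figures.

u + w = -2.6891;  u + w = √(2b)·v, so √(2b) = -2.6891/(-1.398) = 1.9235.
b = (√(2b))²/2 = 3.7000/2 = 1.8500.
(Check via u − w = 2F/√(2b): u − w = -12.6517, 2F/√(2b) = -12.6517.)

b = 1.85 N·s/m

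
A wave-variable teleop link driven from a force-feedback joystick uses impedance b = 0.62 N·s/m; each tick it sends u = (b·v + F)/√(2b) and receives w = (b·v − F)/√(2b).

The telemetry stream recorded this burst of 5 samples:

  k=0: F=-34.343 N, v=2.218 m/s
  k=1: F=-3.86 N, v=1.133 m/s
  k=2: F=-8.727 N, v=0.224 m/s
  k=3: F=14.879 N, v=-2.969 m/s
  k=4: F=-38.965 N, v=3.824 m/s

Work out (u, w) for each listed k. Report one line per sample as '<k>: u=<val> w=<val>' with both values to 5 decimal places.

0: u=-29.60599 w=32.07585
1: u=-2.83555 w=4.09721
2: u=-7.71236 w=7.96180
3: u=11.70867 w=-15.01481
4: u=-32.86249 w=37.12072

k=0: b·v=0.62×2.218=1.37516; √(2b)=1.11355; u=(1.37516+(-34.343))/1.11355=-29.60599, w=(1.37516−(-34.343))/1.11355=32.07585
k=1: b·v=0.62×1.133=0.70246; √(2b)=1.11355; u=(0.70246+(-3.86))/1.11355=-2.83555, w=(0.70246−(-3.86))/1.11355=4.09721
k=2: b·v=0.62×0.224=0.13888; √(2b)=1.11355; u=(0.13888+(-8.727))/1.11355=-7.71236, w=(0.13888−(-8.727))/1.11355=7.96180
k=3: b·v=0.62×(-2.969)=-1.84078; √(2b)=1.11355; u=(-1.84078+14.879)/1.11355=11.70867, w=(-1.84078−14.879)/1.11355=-15.01481
k=4: b·v=0.62×3.824=2.37088; √(2b)=1.11355; u=(2.37088+(-38.965))/1.11355=-32.86249, w=(2.37088−(-38.965))/1.11355=37.12072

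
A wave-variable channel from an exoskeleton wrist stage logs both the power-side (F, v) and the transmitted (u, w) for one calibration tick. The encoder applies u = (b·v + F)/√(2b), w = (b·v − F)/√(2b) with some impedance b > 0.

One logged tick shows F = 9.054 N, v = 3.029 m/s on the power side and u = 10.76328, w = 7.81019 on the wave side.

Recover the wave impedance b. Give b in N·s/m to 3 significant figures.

b = 18.8 N·s/m

u + w = 18.5735;  u + w = √(2b)·v, so √(2b) = 18.5735/3.029 = 6.1319.
b = (√(2b))²/2 = 37.6000/2 = 18.8000.
(Check via u − w = 2F/√(2b): u − w = 2.9531, 2F/√(2b) = 2.9531.)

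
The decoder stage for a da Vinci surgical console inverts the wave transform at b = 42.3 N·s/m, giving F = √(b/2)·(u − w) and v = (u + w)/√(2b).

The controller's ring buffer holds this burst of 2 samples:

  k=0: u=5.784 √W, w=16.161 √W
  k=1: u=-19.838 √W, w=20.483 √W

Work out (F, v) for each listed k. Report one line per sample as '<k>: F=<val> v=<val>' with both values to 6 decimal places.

k=0: u−w=-10.377000, u+w=21.945000; √(b/2)=4.598913, √(2b)=9.197826; F=4.598913×(-10.377)=-47.722919, v=21.945000/9.197826=2.385890
k=1: u−w=-40.321000, u+w=0.645000; √(b/2)=4.598913, √(2b)=9.197826; F=4.598913×(-40.321)=-185.432768, v=0.645000/9.197826=0.070125

0: F=-47.722919 v=2.385890
1: F=-185.432768 v=0.070125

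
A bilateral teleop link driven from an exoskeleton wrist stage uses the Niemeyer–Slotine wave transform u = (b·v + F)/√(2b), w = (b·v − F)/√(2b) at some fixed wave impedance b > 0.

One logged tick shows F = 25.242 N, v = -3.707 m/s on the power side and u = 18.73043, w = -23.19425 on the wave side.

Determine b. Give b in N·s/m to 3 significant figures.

u + w = -4.46382;  u + w = √(2b)·v, so √(2b) = -4.46382/(-3.707) = 1.20416.
b = (√(2b))²/2 = 1.45000/2 = 0.72500.
(Check via u − w = 2F/√(2b): u − w = 41.92468, 2F/√(2b) = 41.92467.)

b = 0.725 N·s/m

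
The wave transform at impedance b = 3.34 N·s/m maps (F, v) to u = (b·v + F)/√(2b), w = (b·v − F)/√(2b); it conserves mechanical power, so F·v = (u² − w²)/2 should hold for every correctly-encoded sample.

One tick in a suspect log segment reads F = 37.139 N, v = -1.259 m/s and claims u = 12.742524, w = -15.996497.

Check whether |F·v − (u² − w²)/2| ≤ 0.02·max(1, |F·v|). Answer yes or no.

F·v = 37.139×(-1.259) = -46.758001 W.
(u² − w²)/2 = (162.371918 − 255.887916)/2 = -46.757999 W.
|Δ| = 0.000002;  2% of max(1, |F·v|) = 0.935160.

yes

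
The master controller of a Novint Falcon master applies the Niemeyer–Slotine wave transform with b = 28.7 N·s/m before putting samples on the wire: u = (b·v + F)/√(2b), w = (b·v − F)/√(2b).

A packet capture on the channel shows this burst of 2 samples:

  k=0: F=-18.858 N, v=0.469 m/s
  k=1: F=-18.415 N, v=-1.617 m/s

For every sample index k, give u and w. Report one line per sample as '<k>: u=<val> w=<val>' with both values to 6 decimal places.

k=0: b·v=28.7×0.469=13.460300; √(2b)=7.576279; u=(13.460300+(-18.858))/7.576279=-0.712447, w=(13.460300−(-18.858))/7.576279=4.265722
k=1: b·v=28.7×(-1.617)=-46.407900; √(2b)=7.576279; u=(-46.407900+(-18.415))/7.576279=-8.556034, w=(-46.407900−(-18.415))/7.576279=-3.694809

0: u=-0.712447 w=4.265722
1: u=-8.556034 w=-3.694809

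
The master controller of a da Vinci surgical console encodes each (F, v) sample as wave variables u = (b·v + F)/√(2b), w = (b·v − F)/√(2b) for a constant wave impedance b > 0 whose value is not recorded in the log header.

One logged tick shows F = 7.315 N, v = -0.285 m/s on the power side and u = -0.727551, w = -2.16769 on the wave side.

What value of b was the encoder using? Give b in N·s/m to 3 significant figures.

u + w = -2.895241;  u + w = √(2b)·v, so √(2b) = -2.895241/(-0.285) = 10.158740.
b = (√(2b))²/2 = 103.200006/2 = 51.600003.
(Check via u − w = 2F/√(2b): u − w = 1.440139, 2F/√(2b) = 1.440139.)

b = 51.6 N·s/m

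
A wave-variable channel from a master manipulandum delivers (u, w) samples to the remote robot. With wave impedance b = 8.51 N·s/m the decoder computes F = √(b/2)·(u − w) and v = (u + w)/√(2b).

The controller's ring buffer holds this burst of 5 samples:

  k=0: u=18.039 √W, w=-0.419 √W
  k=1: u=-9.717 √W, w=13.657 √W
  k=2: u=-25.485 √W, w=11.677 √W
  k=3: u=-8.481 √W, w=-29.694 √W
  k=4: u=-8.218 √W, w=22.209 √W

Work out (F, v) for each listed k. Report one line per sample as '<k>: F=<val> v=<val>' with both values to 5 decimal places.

k=0: u−w=18.45800, u+w=17.62000; √(b/2)=2.06277, √(2b)=4.12553; F=2.06277×18.458=38.07452, v=17.62000/4.12553=4.27097
k=1: u−w=-23.37400, u+w=3.94000; √(b/2)=2.06277, √(2b)=4.12553; F=2.06277×(-23.374)=-48.21507, v=3.94000/4.12553=0.95503
k=2: u−w=-37.16200, u+w=-13.80800; √(b/2)=2.06277, √(2b)=4.12553; F=2.06277×(-37.162)=-76.65648, v=-13.80800/4.12553=-3.34696
k=3: u−w=21.21300, u+w=-38.17500; √(b/2)=2.06277, √(2b)=4.12553; F=2.06277×21.213=43.75744, v=-38.17500/4.12553=-9.25336
k=4: u−w=-30.42700, u+w=13.99100; √(b/2)=2.06277, √(2b)=4.12553; F=2.06277×(-30.427)=-62.76375, v=13.99100/4.12553=3.39132

0: F=38.07452 v=4.27097
1: F=-48.21507 v=0.95503
2: F=-76.65648 v=-3.34696
3: F=43.75744 v=-9.25336
4: F=-62.76375 v=3.39132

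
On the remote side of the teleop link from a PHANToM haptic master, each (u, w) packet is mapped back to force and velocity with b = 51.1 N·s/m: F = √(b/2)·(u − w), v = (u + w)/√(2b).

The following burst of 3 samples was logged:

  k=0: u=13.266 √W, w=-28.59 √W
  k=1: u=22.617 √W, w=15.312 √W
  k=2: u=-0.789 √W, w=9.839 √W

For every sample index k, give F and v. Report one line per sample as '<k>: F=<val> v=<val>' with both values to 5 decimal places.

k=0: u−w=41.85600, u+w=-15.32400; √(b/2)=5.05470, √(2b)=10.10940; F=5.05470×41.856=211.56956, v=-15.32400/10.10940=-1.51582
k=1: u−w=7.30500, u+w=37.92900; √(b/2)=5.05470, √(2b)=10.10940; F=5.05470×7.305=36.92459, v=37.92900/10.10940=3.75185
k=2: u−w=-10.62800, u+w=9.05000; √(b/2)=5.05470, √(2b)=10.10940; F=5.05470×(-10.628)=-53.72136, v=9.05000/10.10940=0.89521

0: F=211.56956 v=-1.51582
1: F=36.92459 v=3.75185
2: F=-53.72136 v=0.89521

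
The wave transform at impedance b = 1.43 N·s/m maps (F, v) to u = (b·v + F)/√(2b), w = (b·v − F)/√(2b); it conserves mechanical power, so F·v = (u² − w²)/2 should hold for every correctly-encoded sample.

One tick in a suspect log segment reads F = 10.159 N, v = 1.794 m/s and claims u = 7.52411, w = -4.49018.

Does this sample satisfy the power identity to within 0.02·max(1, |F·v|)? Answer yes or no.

F·v = 10.159×1.794 = 18.2252 W.
(u² − w²)/2 = (56.6122 − 20.1617)/2 = 18.2253 W.
|Δ| = 0.0000;  2% of max(1, |F·v|) = 0.3645.

yes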